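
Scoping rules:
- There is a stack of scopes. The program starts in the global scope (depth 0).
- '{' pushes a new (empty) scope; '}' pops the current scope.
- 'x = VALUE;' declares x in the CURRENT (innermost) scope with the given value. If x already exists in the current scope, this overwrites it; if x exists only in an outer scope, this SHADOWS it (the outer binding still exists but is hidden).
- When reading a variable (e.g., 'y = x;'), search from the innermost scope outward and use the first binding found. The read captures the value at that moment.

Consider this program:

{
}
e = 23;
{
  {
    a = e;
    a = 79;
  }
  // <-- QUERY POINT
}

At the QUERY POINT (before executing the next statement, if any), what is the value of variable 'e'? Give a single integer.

Answer: 23

Derivation:
Step 1: enter scope (depth=1)
Step 2: exit scope (depth=0)
Step 3: declare e=23 at depth 0
Step 4: enter scope (depth=1)
Step 5: enter scope (depth=2)
Step 6: declare a=(read e)=23 at depth 2
Step 7: declare a=79 at depth 2
Step 8: exit scope (depth=1)
Visible at query point: e=23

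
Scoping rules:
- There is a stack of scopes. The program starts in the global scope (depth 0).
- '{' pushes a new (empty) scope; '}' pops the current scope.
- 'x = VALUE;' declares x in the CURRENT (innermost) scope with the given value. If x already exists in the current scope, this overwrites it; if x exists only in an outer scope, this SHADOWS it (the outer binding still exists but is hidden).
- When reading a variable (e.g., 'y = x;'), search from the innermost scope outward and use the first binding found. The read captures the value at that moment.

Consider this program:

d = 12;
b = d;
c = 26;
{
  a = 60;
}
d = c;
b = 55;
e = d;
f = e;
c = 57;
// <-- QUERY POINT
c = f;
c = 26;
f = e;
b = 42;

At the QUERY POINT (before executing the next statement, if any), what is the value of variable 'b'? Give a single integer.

Answer: 55

Derivation:
Step 1: declare d=12 at depth 0
Step 2: declare b=(read d)=12 at depth 0
Step 3: declare c=26 at depth 0
Step 4: enter scope (depth=1)
Step 5: declare a=60 at depth 1
Step 6: exit scope (depth=0)
Step 7: declare d=(read c)=26 at depth 0
Step 8: declare b=55 at depth 0
Step 9: declare e=(read d)=26 at depth 0
Step 10: declare f=(read e)=26 at depth 0
Step 11: declare c=57 at depth 0
Visible at query point: b=55 c=57 d=26 e=26 f=26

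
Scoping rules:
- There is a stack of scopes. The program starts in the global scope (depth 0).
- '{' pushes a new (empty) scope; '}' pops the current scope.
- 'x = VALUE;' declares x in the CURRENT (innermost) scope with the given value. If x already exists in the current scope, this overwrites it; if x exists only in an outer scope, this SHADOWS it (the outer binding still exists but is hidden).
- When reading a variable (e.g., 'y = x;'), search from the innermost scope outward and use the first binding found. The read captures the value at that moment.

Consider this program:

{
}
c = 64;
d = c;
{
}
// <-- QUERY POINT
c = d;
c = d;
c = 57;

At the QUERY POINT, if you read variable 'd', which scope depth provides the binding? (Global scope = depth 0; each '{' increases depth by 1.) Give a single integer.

Answer: 0

Derivation:
Step 1: enter scope (depth=1)
Step 2: exit scope (depth=0)
Step 3: declare c=64 at depth 0
Step 4: declare d=(read c)=64 at depth 0
Step 5: enter scope (depth=1)
Step 6: exit scope (depth=0)
Visible at query point: c=64 d=64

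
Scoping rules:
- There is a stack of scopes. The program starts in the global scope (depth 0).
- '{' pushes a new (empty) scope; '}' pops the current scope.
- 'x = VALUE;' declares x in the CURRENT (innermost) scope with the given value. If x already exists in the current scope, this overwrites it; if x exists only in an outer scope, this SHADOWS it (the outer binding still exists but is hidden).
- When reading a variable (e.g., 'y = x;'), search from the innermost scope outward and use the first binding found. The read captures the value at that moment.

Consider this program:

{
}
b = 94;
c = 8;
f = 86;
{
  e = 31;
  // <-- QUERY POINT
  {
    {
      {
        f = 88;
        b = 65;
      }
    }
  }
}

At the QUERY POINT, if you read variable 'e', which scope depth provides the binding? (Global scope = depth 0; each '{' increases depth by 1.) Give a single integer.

Step 1: enter scope (depth=1)
Step 2: exit scope (depth=0)
Step 3: declare b=94 at depth 0
Step 4: declare c=8 at depth 0
Step 5: declare f=86 at depth 0
Step 6: enter scope (depth=1)
Step 7: declare e=31 at depth 1
Visible at query point: b=94 c=8 e=31 f=86

Answer: 1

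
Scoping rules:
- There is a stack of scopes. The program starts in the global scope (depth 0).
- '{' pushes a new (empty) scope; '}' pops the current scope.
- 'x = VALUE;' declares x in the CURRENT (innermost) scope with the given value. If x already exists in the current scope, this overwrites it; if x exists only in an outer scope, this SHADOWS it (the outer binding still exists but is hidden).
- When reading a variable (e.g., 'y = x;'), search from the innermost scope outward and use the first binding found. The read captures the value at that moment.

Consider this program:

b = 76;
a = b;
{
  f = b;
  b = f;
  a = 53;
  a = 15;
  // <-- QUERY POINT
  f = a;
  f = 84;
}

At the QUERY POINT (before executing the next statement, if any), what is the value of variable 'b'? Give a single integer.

Answer: 76

Derivation:
Step 1: declare b=76 at depth 0
Step 2: declare a=(read b)=76 at depth 0
Step 3: enter scope (depth=1)
Step 4: declare f=(read b)=76 at depth 1
Step 5: declare b=(read f)=76 at depth 1
Step 6: declare a=53 at depth 1
Step 7: declare a=15 at depth 1
Visible at query point: a=15 b=76 f=76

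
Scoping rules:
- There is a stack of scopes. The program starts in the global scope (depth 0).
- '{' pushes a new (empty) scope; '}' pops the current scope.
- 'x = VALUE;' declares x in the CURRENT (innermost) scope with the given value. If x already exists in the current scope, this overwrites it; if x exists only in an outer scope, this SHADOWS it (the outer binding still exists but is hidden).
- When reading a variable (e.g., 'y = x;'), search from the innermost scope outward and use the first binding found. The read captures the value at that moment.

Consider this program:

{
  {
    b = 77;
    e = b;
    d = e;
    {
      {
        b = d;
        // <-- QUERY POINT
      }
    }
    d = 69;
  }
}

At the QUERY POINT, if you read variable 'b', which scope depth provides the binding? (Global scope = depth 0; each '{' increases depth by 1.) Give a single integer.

Answer: 4

Derivation:
Step 1: enter scope (depth=1)
Step 2: enter scope (depth=2)
Step 3: declare b=77 at depth 2
Step 4: declare e=(read b)=77 at depth 2
Step 5: declare d=(read e)=77 at depth 2
Step 6: enter scope (depth=3)
Step 7: enter scope (depth=4)
Step 8: declare b=(read d)=77 at depth 4
Visible at query point: b=77 d=77 e=77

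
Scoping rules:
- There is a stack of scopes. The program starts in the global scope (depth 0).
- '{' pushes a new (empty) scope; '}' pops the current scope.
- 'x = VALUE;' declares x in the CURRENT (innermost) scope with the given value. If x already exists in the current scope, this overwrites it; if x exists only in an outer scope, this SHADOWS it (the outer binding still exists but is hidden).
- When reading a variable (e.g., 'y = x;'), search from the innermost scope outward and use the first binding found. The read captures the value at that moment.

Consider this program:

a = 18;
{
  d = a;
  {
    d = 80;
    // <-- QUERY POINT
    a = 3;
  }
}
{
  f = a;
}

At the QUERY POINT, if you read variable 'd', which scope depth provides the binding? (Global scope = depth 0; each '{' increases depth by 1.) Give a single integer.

Answer: 2

Derivation:
Step 1: declare a=18 at depth 0
Step 2: enter scope (depth=1)
Step 3: declare d=(read a)=18 at depth 1
Step 4: enter scope (depth=2)
Step 5: declare d=80 at depth 2
Visible at query point: a=18 d=80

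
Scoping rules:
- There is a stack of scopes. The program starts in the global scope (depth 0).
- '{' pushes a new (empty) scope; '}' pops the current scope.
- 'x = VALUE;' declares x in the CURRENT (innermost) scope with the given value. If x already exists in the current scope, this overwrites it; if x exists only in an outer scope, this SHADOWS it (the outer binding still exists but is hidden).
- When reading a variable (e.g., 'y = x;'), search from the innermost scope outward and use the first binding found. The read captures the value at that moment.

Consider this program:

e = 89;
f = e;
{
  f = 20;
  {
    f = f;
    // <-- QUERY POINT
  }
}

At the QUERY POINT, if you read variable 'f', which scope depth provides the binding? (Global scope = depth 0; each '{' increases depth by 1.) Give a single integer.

Step 1: declare e=89 at depth 0
Step 2: declare f=(read e)=89 at depth 0
Step 3: enter scope (depth=1)
Step 4: declare f=20 at depth 1
Step 5: enter scope (depth=2)
Step 6: declare f=(read f)=20 at depth 2
Visible at query point: e=89 f=20

Answer: 2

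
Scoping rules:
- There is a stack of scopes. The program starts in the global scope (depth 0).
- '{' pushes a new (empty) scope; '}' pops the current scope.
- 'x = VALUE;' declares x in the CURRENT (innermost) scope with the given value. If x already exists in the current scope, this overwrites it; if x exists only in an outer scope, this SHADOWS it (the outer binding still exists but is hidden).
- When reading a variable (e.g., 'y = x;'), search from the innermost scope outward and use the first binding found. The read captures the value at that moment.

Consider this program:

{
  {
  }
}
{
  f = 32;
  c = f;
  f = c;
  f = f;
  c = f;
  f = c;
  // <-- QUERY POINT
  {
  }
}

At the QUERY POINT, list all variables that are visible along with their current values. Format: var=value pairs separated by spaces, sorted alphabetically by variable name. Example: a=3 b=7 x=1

Step 1: enter scope (depth=1)
Step 2: enter scope (depth=2)
Step 3: exit scope (depth=1)
Step 4: exit scope (depth=0)
Step 5: enter scope (depth=1)
Step 6: declare f=32 at depth 1
Step 7: declare c=(read f)=32 at depth 1
Step 8: declare f=(read c)=32 at depth 1
Step 9: declare f=(read f)=32 at depth 1
Step 10: declare c=(read f)=32 at depth 1
Step 11: declare f=(read c)=32 at depth 1
Visible at query point: c=32 f=32

Answer: c=32 f=32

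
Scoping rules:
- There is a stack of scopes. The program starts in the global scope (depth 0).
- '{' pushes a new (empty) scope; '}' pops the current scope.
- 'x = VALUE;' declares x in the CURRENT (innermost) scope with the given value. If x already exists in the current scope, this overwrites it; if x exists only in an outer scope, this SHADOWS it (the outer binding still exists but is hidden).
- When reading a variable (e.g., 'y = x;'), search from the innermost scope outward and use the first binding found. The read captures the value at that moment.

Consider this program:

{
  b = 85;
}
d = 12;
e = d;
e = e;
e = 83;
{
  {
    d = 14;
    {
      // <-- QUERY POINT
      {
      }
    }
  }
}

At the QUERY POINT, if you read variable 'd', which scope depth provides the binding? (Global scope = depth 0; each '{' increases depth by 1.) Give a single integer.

Step 1: enter scope (depth=1)
Step 2: declare b=85 at depth 1
Step 3: exit scope (depth=0)
Step 4: declare d=12 at depth 0
Step 5: declare e=(read d)=12 at depth 0
Step 6: declare e=(read e)=12 at depth 0
Step 7: declare e=83 at depth 0
Step 8: enter scope (depth=1)
Step 9: enter scope (depth=2)
Step 10: declare d=14 at depth 2
Step 11: enter scope (depth=3)
Visible at query point: d=14 e=83

Answer: 2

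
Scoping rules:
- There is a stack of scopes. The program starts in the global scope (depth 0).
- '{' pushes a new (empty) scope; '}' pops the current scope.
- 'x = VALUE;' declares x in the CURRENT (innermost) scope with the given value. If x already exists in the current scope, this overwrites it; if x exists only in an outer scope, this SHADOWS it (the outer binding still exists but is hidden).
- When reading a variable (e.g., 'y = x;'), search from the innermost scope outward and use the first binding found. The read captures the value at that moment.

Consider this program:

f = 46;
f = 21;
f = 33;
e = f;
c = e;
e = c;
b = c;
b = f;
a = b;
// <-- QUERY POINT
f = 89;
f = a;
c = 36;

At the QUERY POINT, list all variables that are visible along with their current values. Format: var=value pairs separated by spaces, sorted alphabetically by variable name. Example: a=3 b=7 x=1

Step 1: declare f=46 at depth 0
Step 2: declare f=21 at depth 0
Step 3: declare f=33 at depth 0
Step 4: declare e=(read f)=33 at depth 0
Step 5: declare c=(read e)=33 at depth 0
Step 6: declare e=(read c)=33 at depth 0
Step 7: declare b=(read c)=33 at depth 0
Step 8: declare b=(read f)=33 at depth 0
Step 9: declare a=(read b)=33 at depth 0
Visible at query point: a=33 b=33 c=33 e=33 f=33

Answer: a=33 b=33 c=33 e=33 f=33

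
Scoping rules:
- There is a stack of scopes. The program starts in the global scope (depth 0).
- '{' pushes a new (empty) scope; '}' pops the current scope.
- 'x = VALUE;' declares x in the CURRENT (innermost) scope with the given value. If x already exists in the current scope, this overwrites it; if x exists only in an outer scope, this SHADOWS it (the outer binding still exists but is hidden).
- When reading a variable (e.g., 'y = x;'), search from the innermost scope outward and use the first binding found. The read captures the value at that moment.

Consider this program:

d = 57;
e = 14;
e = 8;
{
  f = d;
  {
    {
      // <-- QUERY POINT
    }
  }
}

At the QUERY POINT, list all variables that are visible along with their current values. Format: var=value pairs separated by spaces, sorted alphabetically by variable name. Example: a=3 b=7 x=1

Answer: d=57 e=8 f=57

Derivation:
Step 1: declare d=57 at depth 0
Step 2: declare e=14 at depth 0
Step 3: declare e=8 at depth 0
Step 4: enter scope (depth=1)
Step 5: declare f=(read d)=57 at depth 1
Step 6: enter scope (depth=2)
Step 7: enter scope (depth=3)
Visible at query point: d=57 e=8 f=57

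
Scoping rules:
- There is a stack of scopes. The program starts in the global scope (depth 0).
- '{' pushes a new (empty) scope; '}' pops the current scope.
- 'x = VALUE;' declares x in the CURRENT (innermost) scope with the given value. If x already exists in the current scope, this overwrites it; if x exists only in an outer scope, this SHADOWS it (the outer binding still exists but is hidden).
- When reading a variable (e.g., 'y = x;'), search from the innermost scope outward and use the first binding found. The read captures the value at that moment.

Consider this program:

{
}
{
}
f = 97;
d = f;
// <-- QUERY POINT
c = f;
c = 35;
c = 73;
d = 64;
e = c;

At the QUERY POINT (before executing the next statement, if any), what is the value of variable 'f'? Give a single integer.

Answer: 97

Derivation:
Step 1: enter scope (depth=1)
Step 2: exit scope (depth=0)
Step 3: enter scope (depth=1)
Step 4: exit scope (depth=0)
Step 5: declare f=97 at depth 0
Step 6: declare d=(read f)=97 at depth 0
Visible at query point: d=97 f=97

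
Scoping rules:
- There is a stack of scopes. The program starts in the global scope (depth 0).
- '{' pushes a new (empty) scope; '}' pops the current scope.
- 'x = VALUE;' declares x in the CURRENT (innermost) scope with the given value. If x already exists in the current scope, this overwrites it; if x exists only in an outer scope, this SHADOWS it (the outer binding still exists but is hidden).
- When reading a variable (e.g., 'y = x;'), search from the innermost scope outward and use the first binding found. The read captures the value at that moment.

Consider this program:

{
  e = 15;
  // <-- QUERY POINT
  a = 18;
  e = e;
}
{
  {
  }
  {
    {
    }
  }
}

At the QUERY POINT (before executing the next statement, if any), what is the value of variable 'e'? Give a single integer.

Step 1: enter scope (depth=1)
Step 2: declare e=15 at depth 1
Visible at query point: e=15

Answer: 15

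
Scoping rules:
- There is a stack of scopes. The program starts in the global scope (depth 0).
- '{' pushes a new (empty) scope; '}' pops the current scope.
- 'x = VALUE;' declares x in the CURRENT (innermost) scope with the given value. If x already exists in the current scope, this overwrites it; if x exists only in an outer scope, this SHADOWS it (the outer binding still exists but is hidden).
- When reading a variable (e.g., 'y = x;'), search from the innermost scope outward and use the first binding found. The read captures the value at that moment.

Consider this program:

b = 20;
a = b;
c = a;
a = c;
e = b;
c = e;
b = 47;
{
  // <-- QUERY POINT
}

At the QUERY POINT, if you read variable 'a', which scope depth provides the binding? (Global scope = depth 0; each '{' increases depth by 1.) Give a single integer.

Answer: 0

Derivation:
Step 1: declare b=20 at depth 0
Step 2: declare a=(read b)=20 at depth 0
Step 3: declare c=(read a)=20 at depth 0
Step 4: declare a=(read c)=20 at depth 0
Step 5: declare e=(read b)=20 at depth 0
Step 6: declare c=(read e)=20 at depth 0
Step 7: declare b=47 at depth 0
Step 8: enter scope (depth=1)
Visible at query point: a=20 b=47 c=20 e=20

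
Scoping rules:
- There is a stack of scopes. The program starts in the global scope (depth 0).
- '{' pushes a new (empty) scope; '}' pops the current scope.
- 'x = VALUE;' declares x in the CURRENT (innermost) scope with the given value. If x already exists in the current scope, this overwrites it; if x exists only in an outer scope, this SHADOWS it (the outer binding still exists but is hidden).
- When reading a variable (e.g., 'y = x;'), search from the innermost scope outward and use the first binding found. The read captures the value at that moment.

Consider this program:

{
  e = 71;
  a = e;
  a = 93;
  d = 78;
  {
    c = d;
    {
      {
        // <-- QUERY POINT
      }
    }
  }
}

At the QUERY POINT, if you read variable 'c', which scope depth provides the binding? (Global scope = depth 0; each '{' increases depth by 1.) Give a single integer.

Answer: 2

Derivation:
Step 1: enter scope (depth=1)
Step 2: declare e=71 at depth 1
Step 3: declare a=(read e)=71 at depth 1
Step 4: declare a=93 at depth 1
Step 5: declare d=78 at depth 1
Step 6: enter scope (depth=2)
Step 7: declare c=(read d)=78 at depth 2
Step 8: enter scope (depth=3)
Step 9: enter scope (depth=4)
Visible at query point: a=93 c=78 d=78 e=71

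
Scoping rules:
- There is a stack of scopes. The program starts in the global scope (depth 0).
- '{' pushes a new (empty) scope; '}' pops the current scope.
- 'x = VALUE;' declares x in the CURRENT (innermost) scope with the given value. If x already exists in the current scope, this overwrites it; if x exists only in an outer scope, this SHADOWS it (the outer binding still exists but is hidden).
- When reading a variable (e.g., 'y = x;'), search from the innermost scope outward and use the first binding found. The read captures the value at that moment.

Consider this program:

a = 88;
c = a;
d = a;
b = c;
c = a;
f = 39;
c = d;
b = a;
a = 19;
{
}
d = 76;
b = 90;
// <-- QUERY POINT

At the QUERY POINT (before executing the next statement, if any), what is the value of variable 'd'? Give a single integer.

Step 1: declare a=88 at depth 0
Step 2: declare c=(read a)=88 at depth 0
Step 3: declare d=(read a)=88 at depth 0
Step 4: declare b=(read c)=88 at depth 0
Step 5: declare c=(read a)=88 at depth 0
Step 6: declare f=39 at depth 0
Step 7: declare c=(read d)=88 at depth 0
Step 8: declare b=(read a)=88 at depth 0
Step 9: declare a=19 at depth 0
Step 10: enter scope (depth=1)
Step 11: exit scope (depth=0)
Step 12: declare d=76 at depth 0
Step 13: declare b=90 at depth 0
Visible at query point: a=19 b=90 c=88 d=76 f=39

Answer: 76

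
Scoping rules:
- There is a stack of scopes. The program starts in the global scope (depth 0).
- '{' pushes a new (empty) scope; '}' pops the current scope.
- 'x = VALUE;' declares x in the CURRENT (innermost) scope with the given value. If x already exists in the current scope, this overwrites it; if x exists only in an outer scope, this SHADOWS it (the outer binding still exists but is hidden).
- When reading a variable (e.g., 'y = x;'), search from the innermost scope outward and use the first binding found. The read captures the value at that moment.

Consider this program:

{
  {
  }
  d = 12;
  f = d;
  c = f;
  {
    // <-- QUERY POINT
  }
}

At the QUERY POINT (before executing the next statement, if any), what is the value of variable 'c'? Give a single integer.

Answer: 12

Derivation:
Step 1: enter scope (depth=1)
Step 2: enter scope (depth=2)
Step 3: exit scope (depth=1)
Step 4: declare d=12 at depth 1
Step 5: declare f=(read d)=12 at depth 1
Step 6: declare c=(read f)=12 at depth 1
Step 7: enter scope (depth=2)
Visible at query point: c=12 d=12 f=12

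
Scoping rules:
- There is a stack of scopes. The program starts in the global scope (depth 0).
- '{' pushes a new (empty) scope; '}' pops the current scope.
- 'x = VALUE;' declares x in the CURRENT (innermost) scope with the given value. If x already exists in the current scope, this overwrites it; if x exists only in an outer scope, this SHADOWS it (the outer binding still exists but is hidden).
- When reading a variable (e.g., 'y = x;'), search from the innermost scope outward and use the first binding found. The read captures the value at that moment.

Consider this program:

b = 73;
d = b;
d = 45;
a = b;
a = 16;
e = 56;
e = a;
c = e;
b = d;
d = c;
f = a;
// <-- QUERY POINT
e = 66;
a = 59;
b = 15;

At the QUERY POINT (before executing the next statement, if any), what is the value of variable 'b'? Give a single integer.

Answer: 45

Derivation:
Step 1: declare b=73 at depth 0
Step 2: declare d=(read b)=73 at depth 0
Step 3: declare d=45 at depth 0
Step 4: declare a=(read b)=73 at depth 0
Step 5: declare a=16 at depth 0
Step 6: declare e=56 at depth 0
Step 7: declare e=(read a)=16 at depth 0
Step 8: declare c=(read e)=16 at depth 0
Step 9: declare b=(read d)=45 at depth 0
Step 10: declare d=(read c)=16 at depth 0
Step 11: declare f=(read a)=16 at depth 0
Visible at query point: a=16 b=45 c=16 d=16 e=16 f=16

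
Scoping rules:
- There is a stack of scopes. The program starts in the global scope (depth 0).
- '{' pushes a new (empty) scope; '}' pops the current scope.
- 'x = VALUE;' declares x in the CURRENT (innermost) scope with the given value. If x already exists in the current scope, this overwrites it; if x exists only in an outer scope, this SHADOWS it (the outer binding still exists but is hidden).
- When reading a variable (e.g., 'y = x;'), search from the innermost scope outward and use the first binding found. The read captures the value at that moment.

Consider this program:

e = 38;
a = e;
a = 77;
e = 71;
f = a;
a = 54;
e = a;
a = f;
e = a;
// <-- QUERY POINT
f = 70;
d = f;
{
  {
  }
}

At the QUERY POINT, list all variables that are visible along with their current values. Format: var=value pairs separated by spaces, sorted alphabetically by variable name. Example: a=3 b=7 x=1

Step 1: declare e=38 at depth 0
Step 2: declare a=(read e)=38 at depth 0
Step 3: declare a=77 at depth 0
Step 4: declare e=71 at depth 0
Step 5: declare f=(read a)=77 at depth 0
Step 6: declare a=54 at depth 0
Step 7: declare e=(read a)=54 at depth 0
Step 8: declare a=(read f)=77 at depth 0
Step 9: declare e=(read a)=77 at depth 0
Visible at query point: a=77 e=77 f=77

Answer: a=77 e=77 f=77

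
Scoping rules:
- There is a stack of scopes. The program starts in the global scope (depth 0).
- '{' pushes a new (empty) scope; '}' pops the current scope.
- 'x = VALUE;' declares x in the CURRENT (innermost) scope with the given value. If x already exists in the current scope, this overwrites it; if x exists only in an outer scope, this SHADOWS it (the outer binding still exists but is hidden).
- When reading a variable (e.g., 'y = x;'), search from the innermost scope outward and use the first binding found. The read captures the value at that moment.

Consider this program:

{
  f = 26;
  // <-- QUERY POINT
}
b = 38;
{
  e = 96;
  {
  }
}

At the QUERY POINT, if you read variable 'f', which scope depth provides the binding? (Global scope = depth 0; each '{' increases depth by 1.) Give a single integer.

Step 1: enter scope (depth=1)
Step 2: declare f=26 at depth 1
Visible at query point: f=26

Answer: 1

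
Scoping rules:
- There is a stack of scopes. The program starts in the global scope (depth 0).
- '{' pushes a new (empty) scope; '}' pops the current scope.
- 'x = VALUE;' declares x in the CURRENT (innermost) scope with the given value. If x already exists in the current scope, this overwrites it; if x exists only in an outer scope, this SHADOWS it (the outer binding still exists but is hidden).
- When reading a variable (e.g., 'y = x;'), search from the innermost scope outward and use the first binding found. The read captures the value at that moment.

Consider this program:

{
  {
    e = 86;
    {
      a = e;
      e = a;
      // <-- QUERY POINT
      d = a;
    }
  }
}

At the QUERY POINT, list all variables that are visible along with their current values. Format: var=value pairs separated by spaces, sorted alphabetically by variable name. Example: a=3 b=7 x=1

Answer: a=86 e=86

Derivation:
Step 1: enter scope (depth=1)
Step 2: enter scope (depth=2)
Step 3: declare e=86 at depth 2
Step 4: enter scope (depth=3)
Step 5: declare a=(read e)=86 at depth 3
Step 6: declare e=(read a)=86 at depth 3
Visible at query point: a=86 e=86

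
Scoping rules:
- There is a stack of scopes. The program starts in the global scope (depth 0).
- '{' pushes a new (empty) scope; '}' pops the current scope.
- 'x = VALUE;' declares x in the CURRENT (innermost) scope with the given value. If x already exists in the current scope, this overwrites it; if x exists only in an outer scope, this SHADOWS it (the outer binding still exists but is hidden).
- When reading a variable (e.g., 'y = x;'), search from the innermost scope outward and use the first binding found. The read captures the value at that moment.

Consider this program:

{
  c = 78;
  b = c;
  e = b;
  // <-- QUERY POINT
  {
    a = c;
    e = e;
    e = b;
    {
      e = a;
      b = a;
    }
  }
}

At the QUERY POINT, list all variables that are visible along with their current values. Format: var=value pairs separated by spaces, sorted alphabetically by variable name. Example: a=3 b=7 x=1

Answer: b=78 c=78 e=78

Derivation:
Step 1: enter scope (depth=1)
Step 2: declare c=78 at depth 1
Step 3: declare b=(read c)=78 at depth 1
Step 4: declare e=(read b)=78 at depth 1
Visible at query point: b=78 c=78 e=78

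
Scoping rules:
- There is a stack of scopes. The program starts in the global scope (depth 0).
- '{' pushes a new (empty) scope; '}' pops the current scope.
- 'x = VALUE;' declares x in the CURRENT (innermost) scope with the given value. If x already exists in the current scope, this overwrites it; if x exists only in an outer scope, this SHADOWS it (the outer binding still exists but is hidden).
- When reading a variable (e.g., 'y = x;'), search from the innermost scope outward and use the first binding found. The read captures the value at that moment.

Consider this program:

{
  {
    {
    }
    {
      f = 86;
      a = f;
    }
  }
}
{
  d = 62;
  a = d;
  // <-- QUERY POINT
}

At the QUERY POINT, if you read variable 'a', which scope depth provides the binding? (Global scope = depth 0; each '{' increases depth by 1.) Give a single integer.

Step 1: enter scope (depth=1)
Step 2: enter scope (depth=2)
Step 3: enter scope (depth=3)
Step 4: exit scope (depth=2)
Step 5: enter scope (depth=3)
Step 6: declare f=86 at depth 3
Step 7: declare a=(read f)=86 at depth 3
Step 8: exit scope (depth=2)
Step 9: exit scope (depth=1)
Step 10: exit scope (depth=0)
Step 11: enter scope (depth=1)
Step 12: declare d=62 at depth 1
Step 13: declare a=(read d)=62 at depth 1
Visible at query point: a=62 d=62

Answer: 1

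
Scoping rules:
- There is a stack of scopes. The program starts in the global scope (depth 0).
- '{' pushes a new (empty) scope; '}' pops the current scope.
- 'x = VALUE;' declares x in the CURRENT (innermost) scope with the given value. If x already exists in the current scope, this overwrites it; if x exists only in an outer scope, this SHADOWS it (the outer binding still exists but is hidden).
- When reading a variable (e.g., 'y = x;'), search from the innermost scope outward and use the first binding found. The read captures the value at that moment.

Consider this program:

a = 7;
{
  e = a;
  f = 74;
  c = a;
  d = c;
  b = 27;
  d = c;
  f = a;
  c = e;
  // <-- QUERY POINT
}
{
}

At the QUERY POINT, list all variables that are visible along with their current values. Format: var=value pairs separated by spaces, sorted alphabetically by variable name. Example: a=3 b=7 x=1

Answer: a=7 b=27 c=7 d=7 e=7 f=7

Derivation:
Step 1: declare a=7 at depth 0
Step 2: enter scope (depth=1)
Step 3: declare e=(read a)=7 at depth 1
Step 4: declare f=74 at depth 1
Step 5: declare c=(read a)=7 at depth 1
Step 6: declare d=(read c)=7 at depth 1
Step 7: declare b=27 at depth 1
Step 8: declare d=(read c)=7 at depth 1
Step 9: declare f=(read a)=7 at depth 1
Step 10: declare c=(read e)=7 at depth 1
Visible at query point: a=7 b=27 c=7 d=7 e=7 f=7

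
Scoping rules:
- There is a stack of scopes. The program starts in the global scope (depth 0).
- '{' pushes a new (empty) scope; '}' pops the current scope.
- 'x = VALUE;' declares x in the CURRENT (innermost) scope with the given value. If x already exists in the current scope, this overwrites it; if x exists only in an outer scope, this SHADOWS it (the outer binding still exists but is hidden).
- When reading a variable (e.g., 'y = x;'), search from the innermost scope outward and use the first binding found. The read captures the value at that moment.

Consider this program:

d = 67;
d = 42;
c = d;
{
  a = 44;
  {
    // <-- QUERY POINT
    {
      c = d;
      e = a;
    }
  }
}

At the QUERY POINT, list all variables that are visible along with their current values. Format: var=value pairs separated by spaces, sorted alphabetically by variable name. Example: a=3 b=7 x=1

Answer: a=44 c=42 d=42

Derivation:
Step 1: declare d=67 at depth 0
Step 2: declare d=42 at depth 0
Step 3: declare c=(read d)=42 at depth 0
Step 4: enter scope (depth=1)
Step 5: declare a=44 at depth 1
Step 6: enter scope (depth=2)
Visible at query point: a=44 c=42 d=42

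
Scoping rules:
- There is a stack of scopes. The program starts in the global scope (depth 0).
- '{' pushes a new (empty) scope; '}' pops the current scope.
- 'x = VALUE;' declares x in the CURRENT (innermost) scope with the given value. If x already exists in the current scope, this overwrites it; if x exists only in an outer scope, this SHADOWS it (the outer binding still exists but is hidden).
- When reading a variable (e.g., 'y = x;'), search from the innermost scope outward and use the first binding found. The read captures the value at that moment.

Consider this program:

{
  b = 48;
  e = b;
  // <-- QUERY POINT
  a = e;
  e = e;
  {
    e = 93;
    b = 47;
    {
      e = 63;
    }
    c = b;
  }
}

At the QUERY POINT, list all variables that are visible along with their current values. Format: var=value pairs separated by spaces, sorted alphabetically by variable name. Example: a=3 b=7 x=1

Step 1: enter scope (depth=1)
Step 2: declare b=48 at depth 1
Step 3: declare e=(read b)=48 at depth 1
Visible at query point: b=48 e=48

Answer: b=48 e=48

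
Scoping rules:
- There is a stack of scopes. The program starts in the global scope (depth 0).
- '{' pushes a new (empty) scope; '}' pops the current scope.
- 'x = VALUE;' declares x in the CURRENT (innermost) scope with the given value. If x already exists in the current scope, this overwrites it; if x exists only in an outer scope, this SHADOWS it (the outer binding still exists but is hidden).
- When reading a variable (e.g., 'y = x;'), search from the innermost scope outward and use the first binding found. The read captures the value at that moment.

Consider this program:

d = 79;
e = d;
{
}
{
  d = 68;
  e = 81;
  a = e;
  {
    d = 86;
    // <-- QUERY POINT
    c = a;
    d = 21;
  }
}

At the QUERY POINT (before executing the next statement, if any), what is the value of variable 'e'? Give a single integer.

Answer: 81

Derivation:
Step 1: declare d=79 at depth 0
Step 2: declare e=(read d)=79 at depth 0
Step 3: enter scope (depth=1)
Step 4: exit scope (depth=0)
Step 5: enter scope (depth=1)
Step 6: declare d=68 at depth 1
Step 7: declare e=81 at depth 1
Step 8: declare a=(read e)=81 at depth 1
Step 9: enter scope (depth=2)
Step 10: declare d=86 at depth 2
Visible at query point: a=81 d=86 e=81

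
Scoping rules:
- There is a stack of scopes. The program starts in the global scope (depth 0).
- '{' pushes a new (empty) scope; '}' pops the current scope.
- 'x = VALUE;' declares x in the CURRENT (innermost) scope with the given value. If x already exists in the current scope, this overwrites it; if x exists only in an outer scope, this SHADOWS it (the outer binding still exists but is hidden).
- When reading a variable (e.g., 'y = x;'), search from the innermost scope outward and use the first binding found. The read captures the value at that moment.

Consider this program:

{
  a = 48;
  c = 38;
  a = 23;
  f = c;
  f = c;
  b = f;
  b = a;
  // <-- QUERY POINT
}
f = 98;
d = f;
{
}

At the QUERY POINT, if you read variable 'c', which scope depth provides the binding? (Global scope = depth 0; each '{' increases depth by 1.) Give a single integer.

Answer: 1

Derivation:
Step 1: enter scope (depth=1)
Step 2: declare a=48 at depth 1
Step 3: declare c=38 at depth 1
Step 4: declare a=23 at depth 1
Step 5: declare f=(read c)=38 at depth 1
Step 6: declare f=(read c)=38 at depth 1
Step 7: declare b=(read f)=38 at depth 1
Step 8: declare b=(read a)=23 at depth 1
Visible at query point: a=23 b=23 c=38 f=38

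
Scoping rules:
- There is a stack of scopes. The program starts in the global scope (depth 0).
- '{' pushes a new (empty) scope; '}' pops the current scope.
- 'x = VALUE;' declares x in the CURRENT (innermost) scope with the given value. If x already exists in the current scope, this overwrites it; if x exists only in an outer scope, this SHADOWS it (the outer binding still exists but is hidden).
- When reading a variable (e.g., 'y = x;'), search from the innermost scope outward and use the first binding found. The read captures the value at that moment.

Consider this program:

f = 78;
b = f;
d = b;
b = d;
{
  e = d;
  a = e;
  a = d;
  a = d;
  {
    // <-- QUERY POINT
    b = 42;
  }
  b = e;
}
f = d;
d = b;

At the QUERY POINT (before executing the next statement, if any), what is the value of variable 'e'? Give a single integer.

Step 1: declare f=78 at depth 0
Step 2: declare b=(read f)=78 at depth 0
Step 3: declare d=(read b)=78 at depth 0
Step 4: declare b=(read d)=78 at depth 0
Step 5: enter scope (depth=1)
Step 6: declare e=(read d)=78 at depth 1
Step 7: declare a=(read e)=78 at depth 1
Step 8: declare a=(read d)=78 at depth 1
Step 9: declare a=(read d)=78 at depth 1
Step 10: enter scope (depth=2)
Visible at query point: a=78 b=78 d=78 e=78 f=78

Answer: 78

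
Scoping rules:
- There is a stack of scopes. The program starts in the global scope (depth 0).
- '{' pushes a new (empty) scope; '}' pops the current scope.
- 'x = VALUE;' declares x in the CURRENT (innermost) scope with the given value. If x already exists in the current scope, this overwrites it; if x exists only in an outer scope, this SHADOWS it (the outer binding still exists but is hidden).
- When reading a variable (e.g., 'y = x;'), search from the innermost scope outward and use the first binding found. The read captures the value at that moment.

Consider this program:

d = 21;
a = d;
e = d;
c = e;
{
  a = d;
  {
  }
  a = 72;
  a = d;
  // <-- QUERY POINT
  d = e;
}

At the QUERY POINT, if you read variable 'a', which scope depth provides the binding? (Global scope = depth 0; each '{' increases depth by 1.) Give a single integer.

Answer: 1

Derivation:
Step 1: declare d=21 at depth 0
Step 2: declare a=(read d)=21 at depth 0
Step 3: declare e=(read d)=21 at depth 0
Step 4: declare c=(read e)=21 at depth 0
Step 5: enter scope (depth=1)
Step 6: declare a=(read d)=21 at depth 1
Step 7: enter scope (depth=2)
Step 8: exit scope (depth=1)
Step 9: declare a=72 at depth 1
Step 10: declare a=(read d)=21 at depth 1
Visible at query point: a=21 c=21 d=21 e=21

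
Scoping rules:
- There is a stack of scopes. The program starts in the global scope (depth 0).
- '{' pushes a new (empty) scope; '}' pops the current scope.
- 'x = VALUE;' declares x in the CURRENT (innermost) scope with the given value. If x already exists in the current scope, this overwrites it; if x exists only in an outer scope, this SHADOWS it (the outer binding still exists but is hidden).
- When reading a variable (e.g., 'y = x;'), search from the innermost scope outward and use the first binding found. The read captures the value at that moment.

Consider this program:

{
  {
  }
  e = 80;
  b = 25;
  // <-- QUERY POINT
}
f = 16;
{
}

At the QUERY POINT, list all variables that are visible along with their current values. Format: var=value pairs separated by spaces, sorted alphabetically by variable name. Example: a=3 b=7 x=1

Answer: b=25 e=80

Derivation:
Step 1: enter scope (depth=1)
Step 2: enter scope (depth=2)
Step 3: exit scope (depth=1)
Step 4: declare e=80 at depth 1
Step 5: declare b=25 at depth 1
Visible at query point: b=25 e=80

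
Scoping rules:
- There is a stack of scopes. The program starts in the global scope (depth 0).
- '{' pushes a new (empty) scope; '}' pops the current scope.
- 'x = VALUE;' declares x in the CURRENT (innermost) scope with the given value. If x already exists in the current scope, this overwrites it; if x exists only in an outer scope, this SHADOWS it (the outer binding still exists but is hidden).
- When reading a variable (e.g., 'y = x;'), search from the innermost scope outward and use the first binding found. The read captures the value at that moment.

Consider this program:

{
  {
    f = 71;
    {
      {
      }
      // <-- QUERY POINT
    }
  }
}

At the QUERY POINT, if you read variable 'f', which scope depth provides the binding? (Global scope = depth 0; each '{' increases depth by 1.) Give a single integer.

Answer: 2

Derivation:
Step 1: enter scope (depth=1)
Step 2: enter scope (depth=2)
Step 3: declare f=71 at depth 2
Step 4: enter scope (depth=3)
Step 5: enter scope (depth=4)
Step 6: exit scope (depth=3)
Visible at query point: f=71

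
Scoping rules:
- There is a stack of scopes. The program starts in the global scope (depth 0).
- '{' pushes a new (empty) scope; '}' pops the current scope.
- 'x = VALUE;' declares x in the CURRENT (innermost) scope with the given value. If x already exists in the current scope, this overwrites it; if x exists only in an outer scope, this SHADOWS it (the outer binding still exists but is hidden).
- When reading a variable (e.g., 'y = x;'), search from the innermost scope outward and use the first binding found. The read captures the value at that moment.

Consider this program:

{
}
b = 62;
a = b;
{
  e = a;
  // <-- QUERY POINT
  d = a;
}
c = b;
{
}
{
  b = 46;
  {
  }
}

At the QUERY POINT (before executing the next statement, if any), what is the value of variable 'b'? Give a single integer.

Step 1: enter scope (depth=1)
Step 2: exit scope (depth=0)
Step 3: declare b=62 at depth 0
Step 4: declare a=(read b)=62 at depth 0
Step 5: enter scope (depth=1)
Step 6: declare e=(read a)=62 at depth 1
Visible at query point: a=62 b=62 e=62

Answer: 62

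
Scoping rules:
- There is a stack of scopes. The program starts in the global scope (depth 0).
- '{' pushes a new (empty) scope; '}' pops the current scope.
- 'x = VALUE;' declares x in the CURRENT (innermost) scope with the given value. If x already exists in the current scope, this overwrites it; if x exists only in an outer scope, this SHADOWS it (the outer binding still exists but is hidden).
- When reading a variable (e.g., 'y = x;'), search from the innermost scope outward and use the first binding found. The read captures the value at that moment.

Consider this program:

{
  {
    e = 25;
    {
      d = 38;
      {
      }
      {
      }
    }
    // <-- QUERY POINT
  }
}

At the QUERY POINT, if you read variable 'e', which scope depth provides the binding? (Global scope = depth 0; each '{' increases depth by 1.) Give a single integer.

Answer: 2

Derivation:
Step 1: enter scope (depth=1)
Step 2: enter scope (depth=2)
Step 3: declare e=25 at depth 2
Step 4: enter scope (depth=3)
Step 5: declare d=38 at depth 3
Step 6: enter scope (depth=4)
Step 7: exit scope (depth=3)
Step 8: enter scope (depth=4)
Step 9: exit scope (depth=3)
Step 10: exit scope (depth=2)
Visible at query point: e=25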